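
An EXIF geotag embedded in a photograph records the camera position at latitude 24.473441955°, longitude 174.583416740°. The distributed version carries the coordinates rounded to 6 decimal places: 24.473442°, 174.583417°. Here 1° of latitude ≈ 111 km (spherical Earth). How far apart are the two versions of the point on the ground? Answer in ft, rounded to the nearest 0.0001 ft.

Δlat = 24.473441955 − 24.473442 = -0.000000045°; Δlon = 174.583416740 − 174.583417 = -0.000000260°.
North–south shift: -0.000000045 × 111000 = -0.004995 m.
E–W at 24.4734°: -0.000000260° × 111000 × cos 24.4734° = -0.000000260 × 111000 × 0.9102 ≈ -0.026267 m.
Combined displacement = (0.004995² + 0.026267²)^½ ≈ 0.0267377 m.
Converting: 0.0267377 m × 3.2808 ft/m ≈ 0.087722 ft.

0.0877 ft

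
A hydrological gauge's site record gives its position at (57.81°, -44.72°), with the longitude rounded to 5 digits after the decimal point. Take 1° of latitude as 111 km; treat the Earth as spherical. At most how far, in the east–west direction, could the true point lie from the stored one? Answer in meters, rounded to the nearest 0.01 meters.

Rounding to 5 decimal places leaves the longitude within ±5e-06° of the true value.
One degree of longitude at 57.81° is 111000 × cos 57.81° ≈ 111000 × 0.5327 = 59132.9 m.
Maximum E–W displacement: 5e-06 × 59132.9 = 0.295664 m.

0.30 meters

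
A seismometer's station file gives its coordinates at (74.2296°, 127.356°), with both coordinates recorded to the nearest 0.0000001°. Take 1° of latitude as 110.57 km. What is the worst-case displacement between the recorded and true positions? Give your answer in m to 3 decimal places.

Rounding to 7 decimal places leaves each coordinate within ±5e-08° of the true value.
North–south component: 5e-08° × 110570 = 0.0055285 m.
Longitude error → 5e-08 × 110570 × cos 74.2296° = 5e-08 × 110570 × 0.2718 ≈ 0.00150255 m.
The two errors are perpendicular, so the maximum displacement is √(0.0055285² + 0.00150255²) ≈ 0.00572905 m.

0.006 m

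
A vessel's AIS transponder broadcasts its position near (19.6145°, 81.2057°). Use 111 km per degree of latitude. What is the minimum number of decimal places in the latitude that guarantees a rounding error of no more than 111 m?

3

One degree of latitude covers 111000 m.
Rounding to N decimal places gives at most 0.5 × 10⁻ᴺ degrees of error, i.e. 0.5 × 10⁻ᴺ × 111000 m.
Setting 55500 × 10⁻ᴺ ≤ 111 gives 10ᴺ ≥ 500, i.e. N ≥ 2.70.
N = 2 would give 555 m (too coarse); N = 3 gives 55.5 m ≤ 111 m.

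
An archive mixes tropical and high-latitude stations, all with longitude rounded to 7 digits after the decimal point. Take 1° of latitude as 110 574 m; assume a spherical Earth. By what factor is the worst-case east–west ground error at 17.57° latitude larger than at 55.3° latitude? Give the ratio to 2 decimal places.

Rounding to 7 decimal places leaves the longitude within ±5e-08° of the true value.
At 17.57°: 5e-08° × 110574 × cos 17.57° = 5e-08 × 110574 × 0.9533 ≈ 0.0052708 m.
At 55.3°: 5e-08° × 110574 × cos 55.3° = 5e-08 × 110574 × 0.5693 ≈ 0.0031474 m.
Ratio: 0.0052708 / 0.0031474 = cos 17.57° / cos 55.3° ≈ 1.6747.

1.67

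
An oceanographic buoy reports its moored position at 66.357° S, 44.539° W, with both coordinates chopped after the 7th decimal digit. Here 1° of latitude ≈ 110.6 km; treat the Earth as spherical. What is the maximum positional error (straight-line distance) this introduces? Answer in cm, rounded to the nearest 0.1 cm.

1.2 cm

Truncating at 7 decimal places can drop up to a full unit in the last place, so each coordinate may be off by as much as 1e-07°.
N–S: 1e-07° × 110600 m/° = 0.01106 m.
East–west component at 66.357°: 1e-07° × 110600 × cos 66.357° ≈ 1e-07 × 44354.7 ≈ 0.00443547 m.
Worst case both components are at the extreme and orthogonal: √(0.01106² + 0.00443547²) ≈ 0.0119162 m.
That is 0.0119162 m = 1.1916 cm.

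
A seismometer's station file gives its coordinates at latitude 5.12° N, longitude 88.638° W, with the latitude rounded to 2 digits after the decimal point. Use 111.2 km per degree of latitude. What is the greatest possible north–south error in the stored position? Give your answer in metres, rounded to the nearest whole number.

Rounding to 2 decimal places leaves the latitude within ±0.005° of the true value.
Along the meridian that is 0.005° × 111200 m/° = 556 m.

556 metres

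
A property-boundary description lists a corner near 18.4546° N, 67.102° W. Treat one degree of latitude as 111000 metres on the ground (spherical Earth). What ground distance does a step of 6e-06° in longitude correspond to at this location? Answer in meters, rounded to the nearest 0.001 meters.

0.632 meters

One degree of longitude here spans 111000 × cos 18.4546° = 111000 × 0.9486 ≈ 105292 m; 6e-06° of that is 0.631751 m.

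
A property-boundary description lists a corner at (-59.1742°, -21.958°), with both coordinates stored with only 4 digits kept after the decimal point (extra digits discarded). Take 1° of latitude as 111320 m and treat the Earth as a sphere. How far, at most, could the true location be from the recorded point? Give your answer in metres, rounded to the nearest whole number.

13 metres

Truncating at 4 decimal places can drop up to a full unit in the last place, so each coordinate may be off by as much as 0.0001°.
North–south component: 0.0001° × 111320 = 11.132 m.
East–west component at 59.1742°: 0.0001° × 111320 × cos 59.1742° ≈ 0.0001 × 57043.7 ≈ 5.70437 m.
Worst case both components are at the extreme and orthogonal: √(11.132² + 5.70437²) ≈ 12.5084 m.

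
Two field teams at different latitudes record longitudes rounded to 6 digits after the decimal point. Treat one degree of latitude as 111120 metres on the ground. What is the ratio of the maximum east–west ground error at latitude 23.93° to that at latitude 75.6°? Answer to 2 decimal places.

3.68

Rounding to 6 decimal places leaves the longitude within ±5e-07° of the true value.
Error at 23.93° = 5e-07° × 111120 × cos 23.93° ≈ 0.05556 × 0.9140 = 0.050784 m.
Error at 75.6° = 5e-07° × 111120 × cos 75.6° ≈ 0.05556 × 0.2487 = 0.013817 m.
Ratio: 0.050784 / 0.013817 = cos 23.93° / cos 75.6° ≈ 3.6754.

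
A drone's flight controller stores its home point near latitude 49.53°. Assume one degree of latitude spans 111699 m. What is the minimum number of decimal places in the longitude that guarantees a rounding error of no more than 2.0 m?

5 decimal places

At 49.53° one degree of longitude covers 111699 × cos 49.53° ≈ 111699 × 0.6490 ≈ 72498.2 m.
Rounding to N decimal places gives at most 0.5 × 10⁻ᴺ degrees of error, i.e. 0.5 × 10⁻ᴺ × 72498.2 m.
Need 0.5 × 72498.2 × 10⁻ᴺ ≤ 2.0 → 10⁻ᴺ ≤ 5.517e-05, so N ≥ 4.26.
N = 4 would give 3.62 m (too coarse); N = 5 gives 0.362 m ≤ 2.0 m.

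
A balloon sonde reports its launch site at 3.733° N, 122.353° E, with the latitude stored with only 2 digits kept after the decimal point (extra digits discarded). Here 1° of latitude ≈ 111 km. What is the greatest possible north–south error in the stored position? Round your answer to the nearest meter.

1110 meters

Truncating at 2 decimal places can drop up to a full unit in the last place, so the latitude may be off by as much as 0.01°.
North–south distance: 0.01° × 111000 m/° = 1110 m.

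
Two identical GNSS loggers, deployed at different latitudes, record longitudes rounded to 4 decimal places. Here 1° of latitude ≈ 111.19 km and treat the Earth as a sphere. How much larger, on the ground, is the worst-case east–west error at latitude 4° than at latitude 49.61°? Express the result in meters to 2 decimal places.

Rounding to 4 decimal places leaves the longitude within ±5e-05° of the true value.
At 4°: 5e-05° × 111190 × cos 4° = 5e-05 × 111190 × 0.9976 ≈ 5.546 m.
At 49.61°: 5e-05° × 111190 × cos 49.61° = 5e-05 × 111190 × 0.6480 ≈ 3.6025 m.
Difference: 5.546 − 3.6025 = 1.9435 m.

1.94 meters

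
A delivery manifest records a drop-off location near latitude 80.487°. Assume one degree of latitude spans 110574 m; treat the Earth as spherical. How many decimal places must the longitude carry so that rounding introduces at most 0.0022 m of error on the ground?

At 80.487° one degree of longitude covers 110574 × cos 80.487° ≈ 110574 × 0.1653 ≈ 18274.7 m.
Rounding to N decimal places gives at most 0.5 × 10⁻ᴺ degrees of error, i.e. 0.5 × 10⁻ᴺ × 18274.7 m.
Need 0.5 × 18274.7 × 10⁻ᴺ ≤ 0.0022 → 10⁻ᴺ ≤ 2.408e-07, so N ≥ 6.62.
N = 6 would give 0.00914 m (too coarse); N = 7 gives 0.000914 m ≤ 0.0022 m.

7 decimal places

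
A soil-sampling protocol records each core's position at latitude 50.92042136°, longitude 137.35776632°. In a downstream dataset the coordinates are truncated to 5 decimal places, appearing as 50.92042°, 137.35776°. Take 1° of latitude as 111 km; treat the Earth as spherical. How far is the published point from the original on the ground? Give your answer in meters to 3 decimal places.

Δlat = 50.92042136 − 50.92042 = +0.00000136°; Δlon = 137.35776632 − 137.35776 = +0.00000632°.
N–S: 0.00000136° × 111000 m/° = 0.15096 m.
East–west at this latitude: 0.00000632° × 111000 × cos 50.9204° ≈ 0.00000632 × 69974.3 = 0.442238 m.
Hypotenuse of the two orthogonal shifts: √(0.15096² + 0.442238²) = 0.467293 m.

0.467 meters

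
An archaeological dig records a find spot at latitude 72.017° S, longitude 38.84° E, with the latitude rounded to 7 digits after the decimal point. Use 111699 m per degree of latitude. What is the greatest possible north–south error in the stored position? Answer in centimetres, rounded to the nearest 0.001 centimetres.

Rounding to 7 decimal places leaves the latitude within ±5e-08° of the true value.
North–south distance: 5e-08° × 111699 m/° = 0.00558495 m.
That is 0.00558495 m = 0.55849 cm.

0.558 centimetres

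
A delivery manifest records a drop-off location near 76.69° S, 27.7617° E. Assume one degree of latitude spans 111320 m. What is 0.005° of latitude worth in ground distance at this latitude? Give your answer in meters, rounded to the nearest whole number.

557 meters

Along a meridian 0.005° is 0.005 × 111320 = 556.6 m.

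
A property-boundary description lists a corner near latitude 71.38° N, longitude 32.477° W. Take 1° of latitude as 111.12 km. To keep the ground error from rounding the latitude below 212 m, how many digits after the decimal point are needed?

One degree of latitude covers 111120 m.
N decimal places → at most half a unit in the last place, 0.5 × 10⁻ᴺ° = 111120/2 × 10⁻ᴺ m.
Setting 55560 × 10⁻ᴺ ≤ 212 gives 10ᴺ ≥ 262.1, i.e. N ≥ 2.42.
N = 2 would give 556 m (too coarse); N = 3 gives 55.6 m ≤ 212 m.

3 decimal places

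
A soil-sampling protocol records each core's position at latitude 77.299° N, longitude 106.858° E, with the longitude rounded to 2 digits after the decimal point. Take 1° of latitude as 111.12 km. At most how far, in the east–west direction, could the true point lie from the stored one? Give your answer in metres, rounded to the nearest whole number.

122 metres

Rounding to 2 decimal places leaves the longitude within ±0.005° of the true value.
Parallels shrink by cos φ, so at 77.299° a degree of longitude is 111120 × 0.2199 ≈ 24431.2 m.
Maximum E–W displacement: 0.005 × 24431.2 = 122.156 m.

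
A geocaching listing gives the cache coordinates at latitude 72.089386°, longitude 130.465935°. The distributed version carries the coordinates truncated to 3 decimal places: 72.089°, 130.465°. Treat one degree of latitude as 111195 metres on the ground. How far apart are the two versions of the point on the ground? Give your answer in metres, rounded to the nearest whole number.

54 metres

The latitude changed by +0.000386° and the longitude by +0.000935°.
N–S: 0.000386° × 111195 m/° = 42.9213 m.
East–west at this latitude: 0.000935° × 111195 × cos 72.089° ≈ 0.000935 × 34196.8 = 31.974 m.
Combined displacement = (42.9213² + 31.974²)^½ ≈ 53.5217 m.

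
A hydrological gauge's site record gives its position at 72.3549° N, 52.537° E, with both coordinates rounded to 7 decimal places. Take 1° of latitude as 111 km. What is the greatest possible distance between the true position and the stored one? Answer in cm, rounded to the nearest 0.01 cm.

Rounding to 7 decimal places leaves each coordinate within ±5e-08° of the true value.
North–south component: 5e-08° × 111000 = 0.00555 m.
Longitude error → 5e-08 × 111000 × cos 72.3549° = 5e-08 × 111000 × 0.3031 ≈ 0.00168232 m.
Worst case both components are at the extreme and orthogonal: √(0.00555² + 0.00168232²) ≈ 0.00579937 m.
That is 0.00579937 m = 0.57994 cm.

0.58 cm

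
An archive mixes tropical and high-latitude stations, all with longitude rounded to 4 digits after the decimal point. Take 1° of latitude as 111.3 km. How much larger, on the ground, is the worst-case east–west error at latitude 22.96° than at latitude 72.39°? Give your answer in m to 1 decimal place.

3.4 m

Rounding to 4 decimal places leaves the longitude within ±5e-05° of the true value.
At 22.96°: 5e-05° × 111300 × cos 22.96° = 5e-05 × 111300 × 0.9208 ≈ 5.1241 m.
Error at 72.39° = 5e-05° × 111300 × cos 72.39° ≈ 5.565 × 0.3025 = 1.6836 m.
So the lower-latitude error exceeds the higher by 5.1241 − 1.6836 = 3.4405 m.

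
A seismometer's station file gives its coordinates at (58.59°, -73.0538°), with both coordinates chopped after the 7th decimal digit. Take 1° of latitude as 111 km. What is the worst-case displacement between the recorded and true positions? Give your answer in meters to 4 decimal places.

0.0125 meters

Truncating at 7 decimal places can drop up to a full unit in the last place, so each coordinate may be off by as much as 1e-07°.
Latitude error → 1e-07 × 111000 = 0.0111 m along the meridian.
E–W at 58.59°: 1e-07° × 111000 × cos 58.59° = 1e-07 × 111000 × 0.5212 ≈ 0.00578486 m.
Worst case both components are at the extreme and orthogonal: √(0.0111² + 0.00578486²) ≈ 0.012517 m.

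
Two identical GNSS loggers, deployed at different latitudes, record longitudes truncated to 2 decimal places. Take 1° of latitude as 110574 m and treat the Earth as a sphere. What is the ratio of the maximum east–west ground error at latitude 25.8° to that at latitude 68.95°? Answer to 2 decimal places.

2.51

Truncating at 2 decimal places can drop up to a full unit in the last place, so the longitude may be off by as much as 0.01°.
Error at 25.8° = 0.01° × 110574 × cos 25.8° ≈ 1105.7 × 0.9003 = 995.52 m.
At 68.95°: 0.01° × 110574 × cos 68.95° = 0.01 × 110574 × 0.3592 ≈ 397.16 m.
Ratio: 995.52 / 397.16 = cos 25.8° / cos 68.95° ≈ 2.5066.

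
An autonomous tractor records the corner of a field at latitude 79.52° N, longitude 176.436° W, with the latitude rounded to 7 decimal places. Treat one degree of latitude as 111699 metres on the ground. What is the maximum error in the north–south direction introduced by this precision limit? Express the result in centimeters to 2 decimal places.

0.56 centimeters

Rounding to 7 decimal places leaves the latitude within ±5e-08° of the true value.
So the N–S error is at most 5e-08 × 111699 = 0.00558495 m.
That is 0.00558495 m = 0.55849 cm.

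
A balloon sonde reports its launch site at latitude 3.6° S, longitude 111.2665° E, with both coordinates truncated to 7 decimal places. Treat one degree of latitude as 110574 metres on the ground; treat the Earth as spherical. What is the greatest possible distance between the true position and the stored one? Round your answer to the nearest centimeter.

Truncating at 7 decimal places can drop up to a full unit in the last place, so each coordinate may be off by as much as 1e-07°.
N–S: 1e-07° × 110574 m/° = 0.0110574 m.
Longitude error → 1e-07 × 110574 × cos 3.6° = 1e-07 × 110574 × 0.9980 ≈ 0.0110356 m.
Combining orthogonally: (0.0110574² + 0.0110356²)^½ ≈ 0.0156221 m.
That is 0.0156221 m = 1.5622 cm.

2 centimeters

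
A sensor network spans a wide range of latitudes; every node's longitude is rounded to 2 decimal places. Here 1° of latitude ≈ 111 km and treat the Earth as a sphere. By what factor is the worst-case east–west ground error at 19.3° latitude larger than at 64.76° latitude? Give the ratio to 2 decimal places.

Rounding to 2 decimal places leaves the longitude within ±0.005° of the true value.
Error at 19.3° = 0.005° × 111000 × cos 19.3° ≈ 555 × 0.9438 = 523.81 m.
Error at 64.76° = 0.005° × 111000 × cos 64.76° ≈ 555 × 0.4264 = 236.66 m.
The ratio reduces to cos 19.3° / cos 64.76° = 0.9438/0.4264 ≈ 2.2134.

2.21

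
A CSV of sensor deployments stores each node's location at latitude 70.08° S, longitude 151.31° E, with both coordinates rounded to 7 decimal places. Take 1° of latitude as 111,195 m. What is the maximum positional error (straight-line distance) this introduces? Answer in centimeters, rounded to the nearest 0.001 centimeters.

0.587 centimeters

Rounding to 7 decimal places leaves each coordinate within ±5e-08° of the true value.
Latitude error → 5e-08 × 111195 = 0.00555975 m along the meridian.
Longitude error → 5e-08 × 111195 × cos 70.08° = 5e-08 × 111195 × 0.3407 ≈ 0.00189425 m.
Worst case both components are at the extreme and orthogonal: √(0.00555975² + 0.00189425²) ≈ 0.00587359 m.
That is 0.00587359 m = 0.58736 cm.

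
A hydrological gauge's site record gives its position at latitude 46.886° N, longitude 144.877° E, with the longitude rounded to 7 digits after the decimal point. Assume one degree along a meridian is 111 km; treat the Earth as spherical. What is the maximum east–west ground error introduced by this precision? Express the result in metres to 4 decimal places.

0.0038 metres

Rounding to 7 decimal places leaves the longitude within ±5e-08° of the true value.
One degree of longitude at 46.886° is 111000 × cos 46.886° ≈ 111000 × 0.6835 = 75863.2 m.
So at most 5e-08° × 75863.2 ≈ 0.00379316 m east–west.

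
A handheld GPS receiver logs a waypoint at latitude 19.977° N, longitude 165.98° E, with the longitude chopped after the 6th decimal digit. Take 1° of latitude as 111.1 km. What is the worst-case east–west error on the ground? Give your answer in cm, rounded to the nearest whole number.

10 cm

Truncating at 6 decimal places can drop up to a full unit in the last place, so the longitude may be off by as much as 1e-06°.
One degree of longitude at 19.977° is 111100 × cos 19.977° ≈ 111100 × 0.9398 = 104415 m.
Maximum E–W displacement: 1e-06 × 104415 = 0.104415 m.
That is 0.104415 m = 10.442 cm.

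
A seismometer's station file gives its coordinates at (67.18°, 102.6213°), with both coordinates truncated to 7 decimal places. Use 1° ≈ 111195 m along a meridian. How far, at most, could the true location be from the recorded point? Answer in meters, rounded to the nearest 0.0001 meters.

0.0119 meters

Truncating at 7 decimal places can drop up to a full unit in the last place, so each coordinate may be off by as much as 1e-07°.
N–S: 1e-07° × 111195 m/° = 0.0111195 m.
East–west component at 67.18°: 1e-07° × 111195 × cos 67.18° ≈ 1e-07 × 43125.6 ≈ 0.00431256 m.
Combining orthogonally: (0.0111195² + 0.00431256²)^½ ≈ 0.0119265 m.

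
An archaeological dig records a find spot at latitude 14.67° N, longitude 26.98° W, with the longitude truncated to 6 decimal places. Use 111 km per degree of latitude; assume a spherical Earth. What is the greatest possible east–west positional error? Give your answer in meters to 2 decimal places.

Truncating at 6 decimal places can drop up to a full unit in the last place, so the longitude may be off by as much as 1e-06°.
Parallels shrink by cos φ, so at 14.67° a degree of longitude is 111000 × 0.9674 ≈ 107381 m.
Maximum E–W displacement: 1e-06 × 107381 = 0.107381 m.

0.11 meters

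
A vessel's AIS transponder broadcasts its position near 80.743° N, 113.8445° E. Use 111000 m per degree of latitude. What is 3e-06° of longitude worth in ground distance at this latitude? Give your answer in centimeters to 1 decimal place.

3e-06° of longitude at 80.743° is 3e-06 × 111000 × cos 80.743° ≈ 3e-06 × 17855.8 = 0.0535674 m.
That is 0.0535674 m = 5.3567 cm.

5.4 centimeters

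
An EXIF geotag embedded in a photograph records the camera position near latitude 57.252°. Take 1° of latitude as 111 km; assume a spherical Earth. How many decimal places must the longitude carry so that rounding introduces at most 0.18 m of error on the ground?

At 57.252° one degree of longitude covers 111000 × cos 57.252° ≈ 111000 × 0.5409 ≈ 60044.9 m.
Rounding to N decimal places gives at most 0.5 × 10⁻ᴺ degrees of error, i.e. 0.5 × 10⁻ᴺ × 60044.9 m.
Need 0.5 × 60044.9 × 10⁻ᴺ ≤ 0.18 → 10⁻ᴺ ≤ 5.996e-06, so N ≥ 5.22.
At 5 places the error can reach 0.3 m, but 6 places keeps it to 0.03 m.

6 decimal places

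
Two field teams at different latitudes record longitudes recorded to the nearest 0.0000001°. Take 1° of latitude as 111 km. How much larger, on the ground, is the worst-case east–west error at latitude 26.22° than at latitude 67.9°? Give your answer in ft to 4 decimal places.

Rounding to 7 decimal places leaves the longitude within ±5e-08° of the true value.
Error at 26.22° = 5e-08° × 111000 × cos 26.22° ≈ 0.00555 × 0.8971 = 0.0049789 m.
Error at 67.9° = 5e-08° × 111000 × cos 67.9° ≈ 0.00555 × 0.3762 = 0.002088 m.
Difference: 0.0049789 − 0.002088 = 0.0028909 m.
Converting: 0.00289088 m × 3.2808 ft/m ≈ 0.0094845 ft.

0.0095 ft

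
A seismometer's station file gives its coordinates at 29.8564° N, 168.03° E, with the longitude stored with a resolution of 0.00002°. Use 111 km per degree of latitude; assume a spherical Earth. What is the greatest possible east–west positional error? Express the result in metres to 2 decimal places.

With a 0.00002° grid the true value lies within half a step, ±0.00002°/2 = ±1e-05°, of the stored one.
Parallels shrink by cos φ, so at 29.8564° a degree of longitude is 111000 × 0.8673 ≈ 96267.6 m.
East–west error: 1e-05° × 96267.6 m/° ≈ 0.962676 m.

0.96 metres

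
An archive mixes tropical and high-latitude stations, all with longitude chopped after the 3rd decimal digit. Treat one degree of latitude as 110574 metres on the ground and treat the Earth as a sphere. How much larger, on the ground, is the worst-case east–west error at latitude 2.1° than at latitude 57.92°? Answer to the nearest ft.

170 ft

Truncating at 3 decimal places can drop up to a full unit in the last place, so the longitude may be off by as much as 0.001°.
At 2.1°: 0.001° × 110574 × cos 2.1° = 0.001 × 110574 × 0.9993 ≈ 110.5 m.
Error at 57.92° = 0.001° × 110574 × cos 57.92° ≈ 110.57 × 0.5311 = 58.726 m.
Difference: 110.5 − 58.726 = 51.774 m.
In feet: 51.7736 m ÷ 0.3048 ≈ 169.86 ft.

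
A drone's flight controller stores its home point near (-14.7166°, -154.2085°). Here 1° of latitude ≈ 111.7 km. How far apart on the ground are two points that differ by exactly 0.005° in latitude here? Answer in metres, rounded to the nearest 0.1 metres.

Along a meridian 0.005° is 0.005 × 111700 = 558.5 m.

558.5 metres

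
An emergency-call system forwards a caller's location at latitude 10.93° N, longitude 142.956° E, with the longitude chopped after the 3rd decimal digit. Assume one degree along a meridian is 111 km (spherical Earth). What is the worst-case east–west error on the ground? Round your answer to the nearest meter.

109 meters

Truncating at 3 decimal places can drop up to a full unit in the last place, so the longitude may be off by as much as 0.001°.
One degree of longitude at 10.93° is 111000 × cos 10.93° ≈ 111000 × 0.9819 = 108986 m.
Maximum E–W displacement: 0.001 × 108986 = 108.986 m.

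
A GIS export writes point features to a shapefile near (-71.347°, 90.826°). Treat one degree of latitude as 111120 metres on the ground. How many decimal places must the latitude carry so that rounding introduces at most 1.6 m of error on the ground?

One degree of latitude covers 111120 m.
With N decimal places the half-ulp bound is 0.5·10⁻ᴺ°, or 0.5·10⁻ᴺ × 111120 m on the ground.
Setting 55560 × 10⁻ᴺ ≤ 1.6 gives 10ᴺ ≥ 3.472e+04, i.e. N ≥ 4.54.
So 5 decimal places suffice (0.556 m); 4 would allow up to 5.56 m.

5 decimal places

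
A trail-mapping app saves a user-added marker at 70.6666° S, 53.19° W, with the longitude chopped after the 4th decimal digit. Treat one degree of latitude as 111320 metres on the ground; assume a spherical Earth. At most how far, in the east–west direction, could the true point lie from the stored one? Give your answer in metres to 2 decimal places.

3.69 metres

Truncating at 4 decimal places can drop up to a full unit in the last place, so the longitude may be off by as much as 0.0001°.
One degree of longitude at 70.6666° is 111320 × cos 70.6666° ≈ 111320 × 0.3311 = 36854.1 m.
Maximum E–W displacement: 0.0001 × 36854.1 = 3.68541 m.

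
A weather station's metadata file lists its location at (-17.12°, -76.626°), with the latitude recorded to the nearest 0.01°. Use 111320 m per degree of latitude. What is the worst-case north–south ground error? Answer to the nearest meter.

557 meters

Rounding to 2 decimal places leaves the latitude within ±0.005° of the true value.
Along the meridian that is 0.005° × 111320 m/° = 556.6 m.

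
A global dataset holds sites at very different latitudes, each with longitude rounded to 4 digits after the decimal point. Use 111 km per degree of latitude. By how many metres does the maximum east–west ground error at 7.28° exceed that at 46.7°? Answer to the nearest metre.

Rounding to 4 decimal places leaves the longitude within ±5e-05° of the true value.
Error at 7.28° = 5e-05° × 111000 × cos 7.28° ≈ 5.55 × 0.9919 = 5.5053 m.
Error at 46.7° = 5e-05° × 111000 × cos 46.7° ≈ 5.55 × 0.6858 = 3.8063 m.
Difference: 5.5053 − 3.8063 = 1.699 m.

2 metres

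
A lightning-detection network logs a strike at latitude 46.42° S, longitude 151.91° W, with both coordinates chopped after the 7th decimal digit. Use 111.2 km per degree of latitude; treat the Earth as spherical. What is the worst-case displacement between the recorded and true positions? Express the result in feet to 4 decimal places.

Truncating at 7 decimal places can drop up to a full unit in the last place, so each coordinate may be off by as much as 1e-07°.
Latitude error → 1e-07 × 111200 = 0.01112 m along the meridian.
E–W at 46.42°: 1e-07° × 111200 × cos 46.42° = 1e-07 × 111200 × 0.6894 ≈ 0.00766576 m.
Worst case both components are at the extreme and orthogonal: √(0.01112² + 0.00766576²) ≈ 0.0135062 m.
Converting: 0.0135062 m × 3.2808 ft/m ≈ 0.044312 ft.

0.0443 feet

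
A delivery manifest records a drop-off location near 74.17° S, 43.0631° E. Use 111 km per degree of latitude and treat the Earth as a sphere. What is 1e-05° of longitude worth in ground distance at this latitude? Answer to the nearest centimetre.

One degree of longitude here spans 111000 × cos 74.17° = 111000 × 0.2728 ≈ 30279 m; 1e-05° of that is 0.30279 m.
That is 0.30279 m = 30.279 cm.

30 centimetres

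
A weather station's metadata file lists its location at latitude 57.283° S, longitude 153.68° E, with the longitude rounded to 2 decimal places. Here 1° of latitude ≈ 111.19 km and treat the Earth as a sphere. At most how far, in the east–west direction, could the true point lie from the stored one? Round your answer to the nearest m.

Rounding to 2 decimal places leaves the longitude within ±0.005° of the true value.
At latitude 57.283° a degree of longitude spans 111190 m × cos 57.283° = 111190 × 0.5405 ≈ 60097.1 m.
So at most 0.005° × 60097.1 ≈ 300.485 m east–west.

300 m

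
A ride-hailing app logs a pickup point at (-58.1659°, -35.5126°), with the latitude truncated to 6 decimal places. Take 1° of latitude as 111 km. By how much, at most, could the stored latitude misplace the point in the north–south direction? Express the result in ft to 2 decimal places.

0.36 ft

Truncating at 6 decimal places can drop up to a full unit in the last place, so the latitude may be off by as much as 1e-06°.
Along the meridian that is 1e-06° × 111000 m/° = 0.111 m.
In feet: 0.111 m ÷ 0.3048 ≈ 0.36417 ft.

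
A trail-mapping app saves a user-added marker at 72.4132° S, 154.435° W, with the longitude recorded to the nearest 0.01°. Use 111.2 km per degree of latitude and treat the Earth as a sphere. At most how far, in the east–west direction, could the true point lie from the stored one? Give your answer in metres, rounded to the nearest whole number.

Rounding to 2 decimal places leaves the longitude within ±0.005° of the true value.
At latitude 72.4132° a degree of longitude spans 111200 m × cos 72.4132° = 111200 × 0.3022 ≈ 33599.1 m.
Maximum E–W displacement: 0.005 × 33599.1 = 167.996 m.

168 metres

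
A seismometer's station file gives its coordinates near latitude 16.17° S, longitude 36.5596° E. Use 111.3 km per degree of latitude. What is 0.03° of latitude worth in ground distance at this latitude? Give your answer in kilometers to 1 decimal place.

3.3 kilometers

0.03° × 111300 m/° = 3339 m.
That is 3339 m = 3.339 km.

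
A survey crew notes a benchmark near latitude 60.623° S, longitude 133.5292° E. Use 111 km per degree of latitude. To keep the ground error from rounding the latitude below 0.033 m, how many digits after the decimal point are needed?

One degree of latitude covers 111000 m.
Rounding to N decimal places gives at most 0.5 × 10⁻ᴺ degrees of error, i.e. 0.5 × 10⁻ᴺ × 111000 m.
Need 0.5 × 111000 × 10⁻ᴺ ≤ 0.033 → 10⁻ᴺ ≤ 5.946e-07, so N ≥ 6.23.
N = 6 would give 0.0555 m (too coarse); N = 7 gives 0.00555 m ≤ 0.033 m.

7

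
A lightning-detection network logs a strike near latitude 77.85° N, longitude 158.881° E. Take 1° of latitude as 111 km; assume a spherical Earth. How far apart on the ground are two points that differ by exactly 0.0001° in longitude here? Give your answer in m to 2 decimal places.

2.34 m

One degree of longitude here spans 111000 × cos 77.85° = 111000 × 0.2105 ≈ 23362.4 m; 0.0001° of that is 2.33624 m.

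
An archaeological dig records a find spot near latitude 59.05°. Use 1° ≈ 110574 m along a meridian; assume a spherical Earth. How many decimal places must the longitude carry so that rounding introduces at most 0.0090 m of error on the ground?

7 decimal places

At 59.05° one degree of longitude covers 110574 × cos 59.05° ≈ 110574 × 0.5143 ≈ 56867.1 m.
Rounding to N decimal places gives at most 0.5 × 10⁻ᴺ degrees of error, i.e. 0.5 × 10⁻ᴺ × 56867.1 m.
Need 0.5 × 56867.1 × 10⁻ᴺ ≤ 0.0090 → 10⁻ᴺ ≤ 3.165e-07, so N ≥ 6.50.
At 6 places the error can reach 0.0284 m, but 7 places keeps it to 0.00284 m.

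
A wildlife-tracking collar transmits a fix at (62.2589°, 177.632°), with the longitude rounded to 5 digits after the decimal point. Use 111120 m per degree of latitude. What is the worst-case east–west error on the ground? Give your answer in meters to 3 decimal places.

Rounding to 5 decimal places leaves the longitude within ±5e-06° of the true value.
Parallels shrink by cos φ, so at 62.2589° a degree of longitude is 111120 × 0.4655 ≈ 51723.8 m.
So at most 5e-06° × 51723.8 ≈ 0.258619 m east–west.

0.259 meters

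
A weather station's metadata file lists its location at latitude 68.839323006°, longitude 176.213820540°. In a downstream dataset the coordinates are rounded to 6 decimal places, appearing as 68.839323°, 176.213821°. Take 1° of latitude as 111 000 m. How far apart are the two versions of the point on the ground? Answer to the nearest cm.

Δlat = 68.839323006 − 68.839323 = +0.000000006°; Δlon = 176.213820540 − 176.213821 = -0.000000460°.
North–south shift: 0.000000006 × 111000 = 0.000666001 m.
E–W at 68.8393°: -0.000000460° × 111000 × cos 68.8393° = -0.000000460 × 111000 × 0.3610 ≈ -0.0184319 m.
Hypotenuse of the two orthogonal shifts: √(0.000666001² + 0.0184319²) = 0.0184439 m.
That is 0.0184439 m = 1.8444 cm.

2 cm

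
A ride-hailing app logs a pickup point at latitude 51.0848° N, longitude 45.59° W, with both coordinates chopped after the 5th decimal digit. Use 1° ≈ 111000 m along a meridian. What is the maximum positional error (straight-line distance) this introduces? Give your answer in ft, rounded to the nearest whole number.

4 ft

Truncating at 5 decimal places can drop up to a full unit in the last place, so each coordinate may be off by as much as 1e-05°.
N–S: 1e-05° × 111000 m/° = 1.11 m.
E–W at 51.0848°: 1e-05° × 111000 × cos 51.0848° = 1e-05 × 111000 × 0.6282 ≈ 0.697268 m.
Worst case both components are at the extreme and orthogonal: √(1.11² + 0.697268²) ≈ 1.31083 m.
Converting: 1.31083 m × 3.2808 ft/m ≈ 4.3006 ft.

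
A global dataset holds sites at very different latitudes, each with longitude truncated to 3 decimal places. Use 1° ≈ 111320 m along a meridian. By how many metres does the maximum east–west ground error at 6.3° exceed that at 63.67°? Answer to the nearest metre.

Truncating at 3 decimal places can drop up to a full unit in the last place, so the longitude may be off by as much as 0.001°.
At 6.3°: 0.001° × 111320 × cos 6.3° = 0.001 × 111320 × 0.9940 ≈ 110.65 m.
Error at 63.67° = 0.001° × 111320 × cos 63.67° ≈ 111.32 × 0.4435 = 49.375 m.
So the lower-latitude error exceeds the higher by 110.65 − 49.375 = 61.273 m.

61 metres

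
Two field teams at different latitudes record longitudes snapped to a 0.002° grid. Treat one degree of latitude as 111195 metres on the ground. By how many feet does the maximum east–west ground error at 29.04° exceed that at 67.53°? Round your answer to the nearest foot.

With a 0.002° grid the true value lies within half a step, ±0.002°/2 = ±0.001°, of the stored one.
At 29.04°: 0.001° × 111195 × cos 29.04° = 0.001 × 111195 × 0.8743 ≈ 97.216 m.
Error at 67.53° = 0.001° × 111195 × cos 67.53° ≈ 111.2 × 0.3822 = 42.499 m.
So the lower-latitude error exceeds the higher by 97.216 − 42.499 = 54.717 m.
Converting: 54.717 m × 3.2808 ft/m ≈ 179.52 ft.

180 feet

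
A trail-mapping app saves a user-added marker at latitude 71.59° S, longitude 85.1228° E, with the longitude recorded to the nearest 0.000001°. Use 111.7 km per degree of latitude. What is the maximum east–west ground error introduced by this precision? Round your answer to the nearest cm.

Rounding to 6 decimal places leaves the longitude within ±5e-07° of the true value.
One degree of longitude at 71.59° is 111700 × cos 71.59° ≈ 111700 × 0.3158 = 35276.5 m.
So at most 5e-07° × 35276.5 ≈ 0.0176382 m east–west.
That is 0.0176382 m = 1.7638 cm.

2 cm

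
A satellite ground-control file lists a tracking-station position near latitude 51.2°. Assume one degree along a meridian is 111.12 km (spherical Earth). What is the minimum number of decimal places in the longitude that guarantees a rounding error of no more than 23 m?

4 decimal places

At 51.2° one degree of longitude covers 111120 × cos 51.2° ≈ 111120 × 0.6266 ≈ 69628.2 m.
Rounding to N decimal places gives at most 0.5 × 10⁻ᴺ degrees of error, i.e. 0.5 × 10⁻ᴺ × 69628.2 m.
Setting 34814.1 × 10⁻ᴺ ≤ 23 gives 10ᴺ ≥ 1514, i.e. N ≥ 3.18.
N = 3 would give 34.8 m (too coarse); N = 4 gives 3.48 m ≤ 23 m.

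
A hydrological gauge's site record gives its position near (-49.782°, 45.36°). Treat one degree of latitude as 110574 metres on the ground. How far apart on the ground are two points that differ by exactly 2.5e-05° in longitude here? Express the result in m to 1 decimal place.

1.8 m

One degree of longitude here spans 110574 × cos 49.782° = 110574 × 0.6457 ≈ 71397.4 m; 2.5e-05° of that is 1.78493 m.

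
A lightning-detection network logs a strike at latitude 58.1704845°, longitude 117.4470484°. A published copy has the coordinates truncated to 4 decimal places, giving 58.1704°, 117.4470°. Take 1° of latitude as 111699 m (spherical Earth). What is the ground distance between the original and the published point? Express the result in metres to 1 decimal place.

Δlat = 58.1704845 − 58.1704 = +0.0000845°; Δlon = 117.4470484 − 117.4470 = +0.0000484°.
N–S: 0.0000845° × 111699 m/° = 9.43857 m.
E–W at 58.1704°: 0.0000484° × 111699 × cos 58.1704° = 0.0000484 × 111699 × 0.5274 ≈ 2.85122 m.
Combined displacement = (9.43857² + 2.85122²)^½ ≈ 9.85982 m.

9.9 metres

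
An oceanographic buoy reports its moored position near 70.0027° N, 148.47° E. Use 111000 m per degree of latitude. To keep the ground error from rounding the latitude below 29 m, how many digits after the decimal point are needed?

4

One degree of latitude covers 111000 m.
N decimal places → at most half a unit in the last place, 0.5 × 10⁻ᴺ° = 111000/2 × 10⁻ᴺ m.
Need 0.5 × 111000 × 10⁻ᴺ ≤ 29 → 10⁻ᴺ ≤ 5.225e-04, so N ≥ 3.28.
At 3 places the error can reach 55.5 m, but 4 places keeps it to 5.55 m.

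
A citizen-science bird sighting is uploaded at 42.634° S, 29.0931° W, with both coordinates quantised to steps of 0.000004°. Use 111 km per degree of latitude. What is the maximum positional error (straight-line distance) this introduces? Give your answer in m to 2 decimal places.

0.28 m

With a 0.000004° grid the true value lies within half a step, ±0.000004°/2 = ±2e-06°, of the stored one.
North–south component: 2e-06° × 111000 = 0.222 m.
E–W at 42.634°: 2e-06° × 111000 × cos 42.634° = 2e-06 × 111000 × 0.7357 ≈ 0.163324 m.
The two errors are perpendicular, so the maximum displacement is √(0.222² + 0.163324²) ≈ 0.275606 m.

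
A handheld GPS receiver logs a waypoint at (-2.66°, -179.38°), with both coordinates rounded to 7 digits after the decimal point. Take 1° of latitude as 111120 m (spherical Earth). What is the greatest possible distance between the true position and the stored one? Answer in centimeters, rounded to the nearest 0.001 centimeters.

Rounding to 7 decimal places leaves each coordinate within ±5e-08° of the true value.
Latitude error → 5e-08 × 111120 = 0.005556 m along the meridian.
E–W at 2.66°: 5e-08° × 111120 × cos 2.66° = 5e-08 × 111120 × 0.9989 ≈ 0.00555001 m.
The two errors are perpendicular, so the maximum displacement is √(0.005556² + 0.00555001²) ≈ 0.00785314 m.
That is 0.00785314 m = 0.78531 cm.

0.785 centimeters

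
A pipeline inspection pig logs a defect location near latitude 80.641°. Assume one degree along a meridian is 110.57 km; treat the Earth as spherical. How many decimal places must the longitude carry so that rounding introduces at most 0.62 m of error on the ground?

At 80.641° one degree of longitude covers 110570 × cos 80.641° ≈ 110570 × 0.1626 ≈ 17980.9 m.
N decimal places → at most half a unit in the last place, 0.5 × 10⁻ᴺ° = 17980.9/2 × 10⁻ᴺ m.
Setting 8990.44 × 10⁻ᴺ ≤ 0.62 gives 10ᴺ ≥ 1.45e+04, i.e. N ≥ 4.16.
At 4 places the error can reach 0.899 m, but 5 places keeps it to 0.0899 m.

5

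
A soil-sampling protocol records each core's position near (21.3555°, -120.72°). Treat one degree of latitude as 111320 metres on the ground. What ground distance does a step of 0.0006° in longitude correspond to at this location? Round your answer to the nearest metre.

62 metres

At 21.3555° a degree of longitude is 111320 × cos 21.3555° ≈ 103677 m, so 0.0006° corresponds to 62.206 m.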